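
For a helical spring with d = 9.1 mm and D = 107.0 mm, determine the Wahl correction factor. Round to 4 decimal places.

1.1220

C = D/d = 107.0/9.1 = 11.7582
K_W = (4C−1)/(4C−4) + 0.615/C = 46.033/43.033 + 0.0523 = 1.1220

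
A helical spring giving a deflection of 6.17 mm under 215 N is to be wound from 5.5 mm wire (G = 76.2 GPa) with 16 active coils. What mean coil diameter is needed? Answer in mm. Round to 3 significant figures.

Required rate k = F/δ = 215/6.17 = 34.846 N/mm
D = (Gd⁴/(8N_a·k))^(1/3) = (76.2×10³·5.5⁴/(8·16·34.846))^(1/3)
  = (15633)^(1/3) = 25.0043 mm

25.0 mm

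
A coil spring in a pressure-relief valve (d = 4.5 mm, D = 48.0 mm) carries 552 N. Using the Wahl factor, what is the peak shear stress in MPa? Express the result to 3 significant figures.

Spring index C = D/d = 48.0/4.5 = 10.6667
K_W = (4C−1)/(4C−4) + 0.615/C = 41.667/38.667 + 0.0577 = 1.1352
τ₀ = 8FD/(πd³) = 8·552·48.0/(π·4.5³) = 211968/286.28 = 740.43 MPa
τ_max = K·τ₀ = 1.1352 × 740.43 = 840.57 MPa

841 MPa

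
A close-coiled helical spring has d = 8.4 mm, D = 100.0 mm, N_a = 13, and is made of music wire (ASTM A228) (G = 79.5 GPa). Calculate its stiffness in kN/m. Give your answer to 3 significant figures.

k = Gd⁴/(8D³N_a) = (79.5×10³ × 8.4⁴) / (8 × 100.0³ × 13)
  = 3.95808e+08 / 1.04e+08 = 3.8058 N/mm

3.81 kN/m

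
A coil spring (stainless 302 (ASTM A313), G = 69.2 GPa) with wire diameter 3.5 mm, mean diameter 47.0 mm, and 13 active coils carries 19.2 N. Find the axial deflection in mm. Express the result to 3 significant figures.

20.0 mm

k = Gd⁴/(8D³N_a) = (69.2×10³)(3.5⁴)/(8·47.0³·13) = 0.96173 N/mm
δ = F/k = 19.2 / 0.96173 = 19.964 mm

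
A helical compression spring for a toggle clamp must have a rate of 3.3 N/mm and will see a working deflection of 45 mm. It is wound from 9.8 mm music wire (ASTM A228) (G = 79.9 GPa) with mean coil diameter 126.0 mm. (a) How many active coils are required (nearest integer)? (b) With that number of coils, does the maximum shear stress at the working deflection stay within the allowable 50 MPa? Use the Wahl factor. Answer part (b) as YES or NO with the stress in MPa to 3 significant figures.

(a) 14 coils; (b) NO, τ_max = 56.1 MPa

N_a = Gd⁴/(8D³k) = (79.9×10³)(9.8⁴)/(8·126.0³·3.3) = 13.96 → N_a = 14
Actual rate k = Gd⁴/(8D³·14) = 3.2894 N/mm
Working load F = kδ = 3.2894·45 = 148.02 N
C = 126.0/9.8 = 12.8571; K_W = (4C−1)/(4C−4)+0.615/C = 1.1111
τ_max = K_W·8FD/(πd³) = 1.1111·50.462 = 56.068 MPa
τ_max > 50 MPa → exceeds allowable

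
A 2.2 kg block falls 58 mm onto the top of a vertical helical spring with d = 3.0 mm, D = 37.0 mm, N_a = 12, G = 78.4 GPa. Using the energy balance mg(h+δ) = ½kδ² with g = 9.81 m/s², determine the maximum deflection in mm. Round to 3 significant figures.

k = Gd⁴/(8D³N_a) = (78.4×10³)(3.0⁴)/(8·37.0³·12) = 1.3059 N/mm
W = mg = 2.2 × 9.81 = 21.582 N
½kδ² − Wδ − Wh = 0 → δ = (W + √(W² + 2kWh))/k
δ = (21.582 + √(465.78 + 3269.45))/1.3059 = (21.582 + 61.117)/1.3059 = 63.325 mm

63.3 mm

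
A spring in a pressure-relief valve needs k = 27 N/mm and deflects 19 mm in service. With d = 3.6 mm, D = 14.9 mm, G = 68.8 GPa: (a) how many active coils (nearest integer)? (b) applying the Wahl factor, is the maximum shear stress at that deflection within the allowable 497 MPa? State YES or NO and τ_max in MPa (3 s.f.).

N_a = Gd⁴/(8D³k) = (68.8×10³)(3.6⁴)/(8·14.9³·27) = 16.17 → N_a = 16
Actual rate k = Gd⁴/(8D³·16) = 27.292 N/mm
Working load F = kδ = 27.292·19 = 518.54 N
C = 14.9/3.6 = 4.1389; K_W = (4C−1)/(4C−4)+0.615/C = 1.3875
τ_max = K_W·8FD/(πd³) = 1.3875·421.7 = 585.12 MPa
τ_max > 497 MPa → exceeds allowable

(a) 16 coils; (b) NO, τ_max = 585 MPa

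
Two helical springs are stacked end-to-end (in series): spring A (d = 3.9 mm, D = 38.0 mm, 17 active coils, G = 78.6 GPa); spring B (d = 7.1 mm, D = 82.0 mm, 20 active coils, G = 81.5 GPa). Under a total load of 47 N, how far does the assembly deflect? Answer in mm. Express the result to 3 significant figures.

k_A = Gd⁴/(8D³N_a) = (78.6×10³)(3.9⁴)/(8·38.0³·17) = 2.4366 N/mm
k_B = Gd⁴/(8D³N_a) = (81.5×10³)(7.1⁴)/(8·82.0³·20) = 2.3476 N/mm
Series: 1/k_eq = 1/2.4366 + 1/2.3476 = 0.83636; k_eq = 1.1957 N/mm
δ = F/k_eq = 47/1.1957 = 39.309 mm

39.3 mm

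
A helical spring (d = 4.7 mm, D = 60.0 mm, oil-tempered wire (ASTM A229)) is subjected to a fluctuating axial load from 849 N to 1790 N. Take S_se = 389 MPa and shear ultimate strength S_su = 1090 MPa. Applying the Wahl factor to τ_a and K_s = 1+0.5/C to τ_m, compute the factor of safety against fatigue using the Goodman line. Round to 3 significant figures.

0.261

C = D/d = 60.0/4.7 = 12.7660; K_W = (4C−1)/(4C−4)+0.615/C = 1.1119; K_s = 1+0.5/C = 1.0392
F_a = (F_max−F_min)/2 = 470.5 N; F_m = (F_max+F_min)/2 = 1319.5 N
τ_a = K_W·8F_aD/(πd³) = 1.1119 × 692.4 = 769.89 MPa
τ_m = K_s·8F_mD/(πd³) = 1.0392 × 1941.8 = 2017.9 MPa
Goodman: 1/n_f = τ_a/S_se + τ_m/S_su = 769.89/389 + 2017.9/1090 = 1.97916 + 1.85125 = 3.8304
n_f = 1/3.8304 = 0.2611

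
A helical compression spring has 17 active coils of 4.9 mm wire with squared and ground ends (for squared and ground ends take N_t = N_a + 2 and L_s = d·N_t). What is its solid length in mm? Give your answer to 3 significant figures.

squared and ground ends: N_t = N_a + 2 = 17 + 2 = 19
L_s = d·N_t = 4.9 × 19 = 93.1 mm

93.1 mm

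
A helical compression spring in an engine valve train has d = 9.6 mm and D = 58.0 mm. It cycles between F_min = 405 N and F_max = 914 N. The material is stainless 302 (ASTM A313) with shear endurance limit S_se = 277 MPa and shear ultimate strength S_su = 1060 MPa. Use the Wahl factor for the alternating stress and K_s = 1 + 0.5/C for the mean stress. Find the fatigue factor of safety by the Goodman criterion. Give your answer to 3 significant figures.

C = D/d = 58.0/9.6 = 6.0417; K_W = (4C−1)/(4C−4)+0.615/C = 1.2506; K_s = 1+0.5/C = 1.0828
F_a = (F_max−F_min)/2 = 254.5 N; F_m = (F_max+F_min)/2 = 659.5 N
τ_a = K_W·8F_aD/(πd³) = 1.2506 × 42.486 = 53.131 MPa
τ_m = K_s·8F_mD/(πd³) = 1.0828 × 110.1 = 119.21 MPa
Goodman: 1/n_f = τ_a/S_se + τ_m/S_su = 53.131/277 + 119.21/1060 = 0.19181 + 0.11246 = 0.30427
n_f = 1/0.30427 = 3.287

3.29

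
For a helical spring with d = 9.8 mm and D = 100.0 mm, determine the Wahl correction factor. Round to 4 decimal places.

C = D/d = 100.0/9.8 = 10.2041
K_W = (4C−1)/(4C−4) + 0.615/C = 39.816/36.816 + 0.0603 = 1.1418

1.1418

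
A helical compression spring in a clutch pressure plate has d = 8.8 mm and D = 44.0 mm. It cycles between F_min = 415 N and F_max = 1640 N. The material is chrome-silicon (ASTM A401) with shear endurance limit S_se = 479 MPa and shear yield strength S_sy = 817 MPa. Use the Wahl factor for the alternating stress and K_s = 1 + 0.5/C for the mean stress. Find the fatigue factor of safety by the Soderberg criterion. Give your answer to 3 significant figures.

1.99

C = D/d = 44.0/8.8 = 5.0000; K_W = (4C−1)/(4C−4)+0.615/C = 1.3105; K_s = 1+0.5/C = 1.1000
F_a = (F_max−F_min)/2 = 612.5 N; F_m = (F_max+F_min)/2 = 1027.5 N
τ_a = K_W·8F_aD/(πd³) = 1.3105 × 100.7 = 131.97 MPa
τ_m = K_s·8F_mD/(πd³) = 1.1000 × 168.94 = 185.83 MPa
Soderberg: 1/n_f = τ_a/S_se + τ_m/S_sy = 131.97/479 + 185.83/817 = 0.27552 + 0.22746 = 0.50298
n_f = 1/0.50298 = 1.988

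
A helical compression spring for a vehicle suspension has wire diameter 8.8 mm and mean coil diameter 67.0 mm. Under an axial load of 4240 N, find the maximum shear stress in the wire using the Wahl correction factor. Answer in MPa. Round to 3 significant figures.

1270 MPa

Spring index C = D/d = 67.0/8.8 = 7.6136
K_W = (4C−1)/(4C−4) + 0.615/C = 29.455/26.455 + 0.0808 = 1.1942
τ₀ = 8FD/(πd³) = 8·4240·67.0/(π·8.8³) = 2.27264e+06/2140.9 = 1061.5 MPa
τ_max = K·τ₀ = 1.1942 × 1061.5 = 1267.7 MPa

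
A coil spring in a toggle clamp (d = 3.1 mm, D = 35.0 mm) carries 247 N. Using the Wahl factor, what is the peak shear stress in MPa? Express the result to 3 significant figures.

Spring index C = D/d = 35.0/3.1 = 11.2903
K_W = (4C−1)/(4C−4) + 0.615/C = 44.161/41.161 + 0.0545 = 1.1274
τ₀ = 8FD/(πd³) = 8·247·35.0/(π·3.1³) = 69160/93.591 = 738.96 MPa
τ_max = K·τ₀ = 1.1274 × 738.96 = 833.07 MPa

833 MPa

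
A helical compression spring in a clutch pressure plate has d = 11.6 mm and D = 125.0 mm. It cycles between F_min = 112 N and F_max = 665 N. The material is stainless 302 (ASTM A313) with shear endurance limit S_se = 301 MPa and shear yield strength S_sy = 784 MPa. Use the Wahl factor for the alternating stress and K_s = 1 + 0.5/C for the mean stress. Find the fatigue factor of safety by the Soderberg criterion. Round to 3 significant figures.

C = D/d = 125.0/11.6 = 10.7759; K_W = (4C−1)/(4C−4)+0.615/C = 1.1338; K_s = 1+0.5/C = 1.0464
F_a = (F_max−F_min)/2 = 276.5 N; F_m = (F_max+F_min)/2 = 388.5 N
τ_a = K_W·8F_aD/(πd³) = 1.1338 × 56.386 = 63.93 MPa
τ_m = K_s·8F_mD/(πd³) = 1.0464 × 79.226 = 82.902 MPa
Soderberg: 1/n_f = τ_a/S_se + τ_m/S_sy = 63.93/301 + 82.902/784 = 0.21239 + 0.10574 = 0.31813
n_f = 1/0.31813 = 3.143

3.14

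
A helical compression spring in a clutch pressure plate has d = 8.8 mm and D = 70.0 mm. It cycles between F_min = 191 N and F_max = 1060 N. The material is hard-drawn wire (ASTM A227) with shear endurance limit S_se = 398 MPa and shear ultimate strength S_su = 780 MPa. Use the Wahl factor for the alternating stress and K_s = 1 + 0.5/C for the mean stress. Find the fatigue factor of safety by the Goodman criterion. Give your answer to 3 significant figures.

1.78

C = D/d = 70.0/8.8 = 7.9545; K_W = (4C−1)/(4C−4)+0.615/C = 1.1852; K_s = 1+0.5/C = 1.0629
F_a = (F_max−F_min)/2 = 434.5 N; F_m = (F_max+F_min)/2 = 625.5 N
τ_a = K_W·8F_aD/(πd³) = 1.1852 × 113.65 = 134.7 MPa
τ_m = K_s·8F_mD/(πd³) = 1.0629 × 163.61 = 173.9 MPa
Goodman: 1/n_f = τ_a/S_se + τ_m/S_su = 134.7/398 + 173.9/780 = 0.33843 + 0.22295 = 0.56138
n_f = 1/0.56138 = 1.781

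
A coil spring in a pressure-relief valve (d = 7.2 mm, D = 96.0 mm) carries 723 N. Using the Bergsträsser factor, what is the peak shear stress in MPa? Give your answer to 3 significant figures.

521 MPa

Spring index C = D/d = 96.0/7.2 = 13.3333
K_B = (4C+2)/(4C−3) = 55.333/50.333 = 1.0993
τ₀ = 8FD/(πd³) = 8·723·96.0/(π·7.2³) = 555264/1172.6 = 473.54 MPa
τ_max = K·τ₀ = 1.0993 × 473.54 = 520.57 MPa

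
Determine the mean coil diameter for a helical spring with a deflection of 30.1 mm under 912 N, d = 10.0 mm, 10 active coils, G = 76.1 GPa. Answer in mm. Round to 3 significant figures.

Required rate k = F/δ = 912/30.1 = 30.299 N/mm
D = (Gd⁴/(8N_a·k))^(1/3) = (76.1×10³·10.0⁴/(8·10·30.299))^(1/3)
  = (313954)^(1/3) = 67.9655 mm

68.0 mm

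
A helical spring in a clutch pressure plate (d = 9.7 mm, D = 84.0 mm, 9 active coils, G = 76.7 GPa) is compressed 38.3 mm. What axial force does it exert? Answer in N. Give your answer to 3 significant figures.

k = Gd⁴/(8D³N_a) = (76.7×10³)(9.7⁴)/(8·84.0³·9) = 15.912 N/mm
F = k·δ = 15.912 × 38.3 = 609.41 N

609 N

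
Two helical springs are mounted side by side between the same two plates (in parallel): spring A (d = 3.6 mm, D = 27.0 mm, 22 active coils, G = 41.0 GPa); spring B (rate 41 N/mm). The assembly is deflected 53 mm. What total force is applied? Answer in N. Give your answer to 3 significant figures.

k_A = Gd⁴/(8D³N_a) = (41.0×10³)(3.6⁴)/(8·27.0³·22) = 1.9879 N/mm
Parallel: k_eq = 1.9879 + 41 = 42.988 N/mm
F = k_eq·δ = 42.988·53 = 2278.4 N

2280 N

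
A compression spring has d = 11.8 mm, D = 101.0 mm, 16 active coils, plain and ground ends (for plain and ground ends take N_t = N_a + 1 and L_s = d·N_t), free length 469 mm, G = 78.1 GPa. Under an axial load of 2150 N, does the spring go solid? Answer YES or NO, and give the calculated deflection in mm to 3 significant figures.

k = Gd⁴/(8D³N_a) = (78.1×10³)(11.8⁴)/(8·101.0³·16) = 11.482 N/mm
N_t = 17; L_s = 11.8·17 = 200.6 mm; δ_solid = L₀ − L_s = 469 − 200.6 = 268.4 mm
δ = F/k = 2150/11.482 = 187.26 mm
δ < δ_solid → spring does not go solid

NO, δ = 187 mm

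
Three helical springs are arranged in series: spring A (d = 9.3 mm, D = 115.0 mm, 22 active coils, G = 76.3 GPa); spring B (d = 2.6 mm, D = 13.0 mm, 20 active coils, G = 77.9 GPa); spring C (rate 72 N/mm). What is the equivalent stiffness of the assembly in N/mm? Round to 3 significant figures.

k_A = Gd⁴/(8D³N_a) = (76.3×10³)(9.3⁴)/(8·115.0³·22) = 2.1323 N/mm
k_B = Gd⁴/(8D³N_a) = (77.9×10³)(2.6⁴)/(8·13.0³·20) = 10.127 N/mm
Series: 1/k_eq = 1/2.1323 + 1/10.127 + 1/72 = 0.58161; k_eq = 1.7194 N/mm

1.72 N/mm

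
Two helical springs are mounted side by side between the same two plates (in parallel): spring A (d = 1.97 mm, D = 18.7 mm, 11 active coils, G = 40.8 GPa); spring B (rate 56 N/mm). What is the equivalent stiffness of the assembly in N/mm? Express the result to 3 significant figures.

57.1 N/mm

k_A = Gd⁴/(8D³N_a) = (40.8×10³)(1.97⁴)/(8·18.7³·11) = 1.0679 N/mm
Parallel: k_eq = 1.0679 + 56 = 57.068 N/mm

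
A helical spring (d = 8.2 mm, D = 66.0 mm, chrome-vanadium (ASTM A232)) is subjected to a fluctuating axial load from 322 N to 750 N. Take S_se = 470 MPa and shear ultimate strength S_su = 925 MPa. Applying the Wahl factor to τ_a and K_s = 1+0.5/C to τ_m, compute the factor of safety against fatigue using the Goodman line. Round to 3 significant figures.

2.84

C = D/d = 66.0/8.2 = 8.0488; K_W = (4C−1)/(4C−4)+0.615/C = 1.1828; K_s = 1+0.5/C = 1.0621
F_a = (F_max−F_min)/2 = 214 N; F_m = (F_max+F_min)/2 = 536 N
τ_a = K_W·8F_aD/(πd³) = 1.1828 × 65.231 = 77.156 MPa
τ_m = K_s·8F_mD/(πd³) = 1.0621 × 163.38 = 173.53 MPa
Goodman: 1/n_f = τ_a/S_se + τ_m/S_su = 77.156/470 + 173.53/925 = 0.16416 + 0.18760 = 0.35177
n_f = 1/0.35177 = 2.843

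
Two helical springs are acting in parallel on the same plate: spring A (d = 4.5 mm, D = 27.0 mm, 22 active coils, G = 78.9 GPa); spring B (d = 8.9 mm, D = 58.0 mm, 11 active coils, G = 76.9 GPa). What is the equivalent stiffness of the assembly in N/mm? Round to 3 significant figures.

k_A = Gd⁴/(8D³N_a) = (78.9×10³)(4.5⁴)/(8·27.0³·22) = 9.3395 N/mm
k_B = Gd⁴/(8D³N_a) = (76.9×10³)(8.9⁴)/(8·58.0³·11) = 28.101 N/mm
Parallel: k_eq = 9.3395 + 28.101 = 37.44 N/mm

37.4 N/mm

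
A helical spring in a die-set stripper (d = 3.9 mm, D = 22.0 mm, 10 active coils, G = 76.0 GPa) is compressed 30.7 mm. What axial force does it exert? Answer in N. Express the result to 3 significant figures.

k = Gd⁴/(8D³N_a) = (76.0×10³)(3.9⁴)/(8·22.0³·10) = 20.64 N/mm
F = k·δ = 20.64 × 30.7 = 633.65 N

634 N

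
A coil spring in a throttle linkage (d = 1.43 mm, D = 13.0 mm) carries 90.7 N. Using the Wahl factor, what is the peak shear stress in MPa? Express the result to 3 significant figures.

1190 MPa

Spring index C = D/d = 13.0/1.43 = 9.0909
K_W = (4C−1)/(4C−4) + 0.615/C = 35.364/32.364 + 0.0676 = 1.1603
τ₀ = 8FD/(πd³) = 8·90.7·13.0/(π·1.43³) = 9432.8/9.1867 = 1026.8 MPa
τ_max = K·τ₀ = 1.1603 × 1026.8 = 1191.4 MPa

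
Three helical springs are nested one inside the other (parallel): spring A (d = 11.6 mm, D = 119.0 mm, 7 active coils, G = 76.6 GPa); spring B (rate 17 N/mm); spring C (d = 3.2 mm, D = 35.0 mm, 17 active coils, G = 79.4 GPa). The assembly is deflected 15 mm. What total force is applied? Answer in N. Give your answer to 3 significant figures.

497 N

k_A = Gd⁴/(8D³N_a) = (76.6×10³)(11.6⁴)/(8·119.0³·7) = 14.697 N/mm
k_C = Gd⁴/(8D³N_a) = (79.4×10³)(3.2⁴)/(8·35.0³·17) = 1.4278 N/mm
Parallel: k_eq = 14.697 + 17 + 1.4278 = 33.125 N/mm
F = k_eq·δ = 33.125·15 = 496.87 N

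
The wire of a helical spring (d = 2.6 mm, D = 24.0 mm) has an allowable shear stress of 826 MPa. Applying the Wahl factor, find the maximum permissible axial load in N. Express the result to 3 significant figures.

205 N

C = D/d = 24.0/2.6 = 9.2308
K_W = (4C−1)/(4C−4) + 0.615/C = 35.923/32.923 + 0.0666 = 1.1577
τ_max = K·8FD/(πd³) → F_max = τ_allow·πd³/(8DK)
F_max = 826·π·2.6³/(8·24.0·1.1577) = 45609/222.29 = 205.18 N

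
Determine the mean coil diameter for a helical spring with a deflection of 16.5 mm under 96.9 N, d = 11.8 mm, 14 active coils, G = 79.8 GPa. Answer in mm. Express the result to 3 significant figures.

Required rate k = F/δ = 96.9/16.5 = 5.8727 N/mm
D = (Gd⁴/(8N_a·k))^(1/3) = (79.8×10³·11.8⁴/(8·14·5.8727))^(1/3)
  = (2.35219e+06)^(1/3) = 132.9916 mm

133 mm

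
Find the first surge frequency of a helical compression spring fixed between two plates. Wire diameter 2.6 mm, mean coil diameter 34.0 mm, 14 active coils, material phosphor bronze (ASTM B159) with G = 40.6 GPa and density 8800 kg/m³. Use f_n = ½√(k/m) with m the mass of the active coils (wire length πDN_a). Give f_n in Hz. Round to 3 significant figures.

k = Gd⁴/(8D³N_a) = (40.6×10³)(2.6⁴)/(8·34.0³·14) = 0.42147 N/mm = 421.47 N/m
Wire length L = πDN_a = π·34.0·14 = 1495.4 mm
m = ρ·(πd²/4)·L = 8800 × 5.3093×10⁻⁶ m² × 1.4954 m = 0.069868 kg
f_n = ½√(k/m) = 0.5·√(421.47/0.069868) = 0.5·√(6032.4) = 38.834 Hz

38.8 Hz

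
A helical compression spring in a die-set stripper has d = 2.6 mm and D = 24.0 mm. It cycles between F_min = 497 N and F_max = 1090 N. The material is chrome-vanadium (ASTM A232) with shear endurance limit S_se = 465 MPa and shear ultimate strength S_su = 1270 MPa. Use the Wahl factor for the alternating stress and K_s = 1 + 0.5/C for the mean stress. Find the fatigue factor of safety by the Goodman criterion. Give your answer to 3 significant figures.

0.206

C = D/d = 24.0/2.6 = 9.2308; K_W = (4C−1)/(4C−4)+0.615/C = 1.1577; K_s = 1+0.5/C = 1.0542
F_a = (F_max−F_min)/2 = 296.5 N; F_m = (F_max+F_min)/2 = 793.5 N
τ_a = K_W·8F_aD/(πd³) = 1.1577 × 1031 = 1193.6 MPa
τ_m = K_s·8F_mD/(πd³) = 1.0542 × 2759.2 = 2908.6 MPa
Goodman: 1/n_f = τ_a/S_se + τ_m/S_su = 1193.6/465 + 2908.6/1270 = 2.56694 + 2.29025 = 4.8572
n_f = 1/4.8572 = 0.2059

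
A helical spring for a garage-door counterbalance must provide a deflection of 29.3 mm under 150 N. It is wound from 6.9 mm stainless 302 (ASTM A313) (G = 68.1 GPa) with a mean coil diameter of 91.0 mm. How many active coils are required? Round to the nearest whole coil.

Required rate k = F/δ = 150/29.3 = 5.1195 N/mm
N_a = Gd⁴/(8D³k) = (68.1×10³ × 6.9⁴)/(8 × 91.0³ × 5.1195)
    = 1.54363e+08 / 3.0863e+07 = 5.002 → 5 coils

5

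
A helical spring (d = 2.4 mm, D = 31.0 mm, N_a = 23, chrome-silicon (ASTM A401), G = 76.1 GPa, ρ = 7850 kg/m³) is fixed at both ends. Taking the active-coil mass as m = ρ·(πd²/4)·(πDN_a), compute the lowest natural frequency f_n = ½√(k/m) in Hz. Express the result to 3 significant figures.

k = Gd⁴/(8D³N_a) = (76.1×10³)(2.4⁴)/(8·31.0³·23) = 0.4606 N/mm = 460.6 N/m
Wire length L = πDN_a = π·31.0·23 = 2240 mm
m = ρ·(πd²/4)·L = 7850 × 4.5239×10⁻⁶ m² × 2.24 m = 0.079547 kg
f_n = ½√(k/m) = 0.5·√(460.6/0.079547) = 0.5·√(5790.4) = 38.047 Hz

38.0 Hz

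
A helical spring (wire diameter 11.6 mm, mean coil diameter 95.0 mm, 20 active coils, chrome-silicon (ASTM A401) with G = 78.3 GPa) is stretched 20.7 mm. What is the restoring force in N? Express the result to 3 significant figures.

214 N

k = Gd⁴/(8D³N_a) = (78.3×10³)(11.6⁴)/(8·95.0³·20) = 10.335 N/mm
F = k·δ = 10.335 × 20.7 = 213.93 N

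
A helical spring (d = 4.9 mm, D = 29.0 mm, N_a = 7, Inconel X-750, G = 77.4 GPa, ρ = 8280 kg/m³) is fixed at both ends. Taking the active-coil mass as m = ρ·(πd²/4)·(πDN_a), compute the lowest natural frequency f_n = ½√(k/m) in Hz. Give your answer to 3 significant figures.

k = Gd⁴/(8D³N_a) = (77.4×10³)(4.9⁴)/(8·29.0³·7) = 32.67 N/mm = 32670 N/m
Wire length L = πDN_a = π·29.0·7 = 637.74 mm
m = ρ·(πd²/4)·L = 8280 × 18.857×10⁻⁶ m² × 0.63774 m = 0.099577 kg
f_n = ½√(k/m) = 0.5·√(32670/0.099577) = 0.5·√(3.2808e+05) = 286.39 Hz

286 Hz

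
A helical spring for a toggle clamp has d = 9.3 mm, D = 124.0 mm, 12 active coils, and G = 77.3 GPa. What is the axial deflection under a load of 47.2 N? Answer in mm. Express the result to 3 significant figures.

k = Gd⁴/(8D³N_a) = (77.3×10³)(9.3⁴)/(8·124.0³·12) = 3.1592 N/mm
δ = F/k = 47.2 / 3.1592 = 14.941 mm

14.9 mm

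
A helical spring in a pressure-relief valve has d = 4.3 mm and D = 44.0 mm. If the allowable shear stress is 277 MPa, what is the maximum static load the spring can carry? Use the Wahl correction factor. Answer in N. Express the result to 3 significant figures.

172 N

C = D/d = 44.0/4.3 = 10.2326
K_W = (4C−1)/(4C−4) + 0.615/C = 39.930/36.930 + 0.0601 = 1.1413
τ_max = K·8FD/(πd³) → F_max = τ_allow·πd³/(8DK)
F_max = 277·π·4.3³/(8·44.0·1.1413) = 69189/401.75 = 172.22 N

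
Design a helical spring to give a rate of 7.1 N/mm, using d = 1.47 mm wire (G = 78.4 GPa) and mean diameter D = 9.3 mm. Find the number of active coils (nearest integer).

8

N_a = Gd⁴/(8D³k) = (78.4×10³ × 1.47⁴)/(8 × 9.3³ × 7.1)
    = 366088 / 45687.5 = 8.013 → 8 coils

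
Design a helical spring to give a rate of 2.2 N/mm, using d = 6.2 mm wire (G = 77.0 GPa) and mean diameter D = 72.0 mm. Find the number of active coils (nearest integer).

N_a = Gd⁴/(8D³k) = (77.0×10³ × 6.2⁴)/(8 × 72.0³ × 2.2)
    = 1.13778e+08 / 6.56916e+06 = 17.32 → 17 coils

17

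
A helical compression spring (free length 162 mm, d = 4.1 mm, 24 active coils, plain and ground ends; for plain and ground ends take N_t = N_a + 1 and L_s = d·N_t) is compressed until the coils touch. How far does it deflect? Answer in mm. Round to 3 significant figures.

N_t = 25; L_s = 4.1·25 = 102.5 mm
δ_solid = L₀ − L_s = 162 − 102.5 = 59.5 mm

59.5 mm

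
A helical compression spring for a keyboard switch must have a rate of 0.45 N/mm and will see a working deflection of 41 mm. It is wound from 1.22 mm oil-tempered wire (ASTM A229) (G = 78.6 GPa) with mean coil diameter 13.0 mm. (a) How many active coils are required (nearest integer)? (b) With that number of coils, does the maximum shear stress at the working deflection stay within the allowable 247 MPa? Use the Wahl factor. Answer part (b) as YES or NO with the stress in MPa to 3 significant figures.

(a) 22 coils; (b) NO, τ_max = 382 MPa

N_a = Gd⁴/(8D³k) = (78.6×10³)(1.22⁴)/(8·13.0³·0.45) = 22.02 → N_a = 22
Actual rate k = Gd⁴/(8D³·22) = 0.45032 N/mm
Working load F = kδ = 0.45032·41 = 18.463 N
C = 13.0/1.22 = 10.6557; K_W = (4C−1)/(4C−4)+0.615/C = 1.1354
τ_max = K_W·8FD/(πd³) = 1.1354·336.59 = 382.17 MPa
τ_max > 247 MPa → exceeds allowable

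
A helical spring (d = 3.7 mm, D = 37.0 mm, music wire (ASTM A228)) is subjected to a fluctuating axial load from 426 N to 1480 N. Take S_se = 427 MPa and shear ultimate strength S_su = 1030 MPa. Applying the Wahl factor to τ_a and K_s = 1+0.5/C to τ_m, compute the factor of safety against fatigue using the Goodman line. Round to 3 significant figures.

C = D/d = 37.0/3.7 = 10.0000; K_W = (4C−1)/(4C−4)+0.615/C = 1.1448; K_s = 1+0.5/C = 1.0500
F_a = (F_max−F_min)/2 = 527 N; F_m = (F_max+F_min)/2 = 953 N
τ_a = K_W·8F_aD/(πd³) = 1.1448 × 980.27 = 1122.2 MPa
τ_m = K_s·8F_mD/(πd³) = 1.0500 × 1772.7 = 1861.3 MPa
Goodman: 1/n_f = τ_a/S_se + τ_m/S_su = 1122.2/427 + 1861.3/1030 = 2.62822 + 1.80710 = 4.4353
n_f = 1/4.4353 = 0.2255

0.225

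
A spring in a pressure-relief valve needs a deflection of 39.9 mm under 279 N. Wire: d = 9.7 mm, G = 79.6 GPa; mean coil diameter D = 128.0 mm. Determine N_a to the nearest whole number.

Required rate k = F/δ = 279/39.9 = 6.9925 N/mm
N_a = Gd⁴/(8D³k) = (79.6×10³ × 9.7⁴)/(8 × 128.0³ × 6.9925)
    = 7.04693e+08 / 1.17314e+08 = 6.007 → 6 coils

6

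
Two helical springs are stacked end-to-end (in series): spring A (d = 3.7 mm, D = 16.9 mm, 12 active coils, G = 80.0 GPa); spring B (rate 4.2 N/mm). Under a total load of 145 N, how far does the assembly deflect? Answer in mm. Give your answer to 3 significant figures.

k_A = Gd⁴/(8D³N_a) = (80.0×10³)(3.7⁴)/(8·16.9³·12) = 32.357 N/mm
Series: 1/k_eq = 1/32.357 + 1/4.2 = 0.269; k_eq = 3.7175 N/mm
δ = F/k_eq = 145/3.7175 = 39.005 mm

39.0 mm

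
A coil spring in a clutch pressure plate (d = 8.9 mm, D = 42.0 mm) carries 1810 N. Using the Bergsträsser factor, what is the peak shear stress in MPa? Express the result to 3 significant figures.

Spring index C = D/d = 42.0/8.9 = 4.7191
K_B = (4C+2)/(4C−3) = 20.876/15.876 = 1.3149
τ₀ = 8FD/(πd³) = 8·1810·42.0/(π·8.9³) = 608160/2214.7 = 274.6 MPa
τ_max = K·τ₀ = 1.3149 × 274.6 = 361.08 MPa

361 MPa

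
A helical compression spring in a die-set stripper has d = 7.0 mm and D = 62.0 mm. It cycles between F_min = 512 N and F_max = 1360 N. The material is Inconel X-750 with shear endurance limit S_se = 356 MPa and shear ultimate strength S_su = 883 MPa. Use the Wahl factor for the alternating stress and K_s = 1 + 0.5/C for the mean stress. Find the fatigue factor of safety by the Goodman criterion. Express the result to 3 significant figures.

C = D/d = 62.0/7.0 = 8.8571; K_W = (4C−1)/(4C−4)+0.615/C = 1.1649; K_s = 1+0.5/C = 1.0565
F_a = (F_max−F_min)/2 = 424 N; F_m = (F_max+F_min)/2 = 936 N
τ_a = K_W·8F_aD/(πd³) = 1.1649 × 195.17 = 227.35 MPa
τ_m = K_s·8F_mD/(πd³) = 1.0565 × 430.84 = 455.16 MPa
Goodman: 1/n_f = τ_a/S_se + τ_m/S_su = 227.35/356 + 455.16/883 = 0.63861 + 0.51547 = 1.1541
n_f = 1/1.1541 = 0.8665

0.866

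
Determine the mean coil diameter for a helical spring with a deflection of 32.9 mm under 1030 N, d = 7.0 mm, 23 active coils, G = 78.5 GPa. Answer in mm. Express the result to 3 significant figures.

Required rate k = F/δ = 1030/32.9 = 31.307 N/mm
D = (Gd⁴/(8N_a·k))^(1/3) = (78.5×10³·7.0⁴/(8·23·31.307))^(1/3)
  = (32719.2)^(1/3) = 31.9841 mm

32.0 mm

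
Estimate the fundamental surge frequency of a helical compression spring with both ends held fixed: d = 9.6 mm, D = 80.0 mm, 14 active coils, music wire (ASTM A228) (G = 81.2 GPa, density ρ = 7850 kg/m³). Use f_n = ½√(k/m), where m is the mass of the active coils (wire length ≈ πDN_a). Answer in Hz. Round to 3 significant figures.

38.8 Hz

k = Gd⁴/(8D³N_a) = (81.2×10³)(9.6⁴)/(8·80.0³·14) = 12.027 N/mm = 12027 N/m
Wire length L = πDN_a = π·80.0·14 = 3518.6 mm
m = ρ·(πd²/4)·L = 7850 × 72.382×10⁻⁶ m² × 3.5186 m = 1.9993 kg
f_n = ½√(k/m) = 0.5·√(12027/1.9993) = 0.5·√(6015.7) = 38.78 Hz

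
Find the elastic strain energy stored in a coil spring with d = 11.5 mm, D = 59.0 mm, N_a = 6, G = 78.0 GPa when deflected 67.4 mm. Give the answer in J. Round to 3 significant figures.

314 J

k = Gd⁴/(8D³N_a) = (78.0×10³)(11.5⁴)/(8·59.0³·6) = 138.38 N/mm
U = ½kδ² = 0.5 × 138.38 × 67.4² = 3.1432e+05 N·mm = 314.32 J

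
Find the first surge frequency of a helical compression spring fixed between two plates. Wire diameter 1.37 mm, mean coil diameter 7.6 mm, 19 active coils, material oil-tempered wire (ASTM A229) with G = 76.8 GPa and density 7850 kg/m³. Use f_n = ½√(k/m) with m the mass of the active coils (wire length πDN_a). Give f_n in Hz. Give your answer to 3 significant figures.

k = Gd⁴/(8D³N_a) = (76.8×10³)(1.37⁴)/(8·7.6³·19) = 4.0547 N/mm = 4054.7 N/m
Wire length L = πDN_a = π·7.6·19 = 453.65 mm
m = ρ·(πd²/4)·L = 7850 × 1.4741×10⁻⁶ m² × 0.45365 m = 0.0052495 kg
f_n = ½√(k/m) = 0.5·√(4054.7/0.0052495) = 0.5·√(7.724e+05) = 439.43 Hz

439 Hz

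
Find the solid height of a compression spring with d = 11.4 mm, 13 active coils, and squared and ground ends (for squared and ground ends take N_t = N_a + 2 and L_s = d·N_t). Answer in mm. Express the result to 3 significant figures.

171 mm

squared and ground ends: N_t = N_a + 2 = 13 + 2 = 15
L_s = d·N_t = 11.4 × 15 = 171 mm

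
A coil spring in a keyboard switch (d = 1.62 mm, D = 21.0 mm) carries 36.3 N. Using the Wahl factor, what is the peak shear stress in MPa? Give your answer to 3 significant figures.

507 MPa

Spring index C = D/d = 21.0/1.62 = 12.9630
K_W = (4C−1)/(4C−4) + 0.615/C = 50.852/47.852 + 0.0474 = 1.1101
τ₀ = 8FD/(πd³) = 8·36.3·21.0/(π·1.62³) = 6098.4/13.357 = 456.58 MPa
τ_max = K·τ₀ = 1.1101 × 456.58 = 506.87 MPa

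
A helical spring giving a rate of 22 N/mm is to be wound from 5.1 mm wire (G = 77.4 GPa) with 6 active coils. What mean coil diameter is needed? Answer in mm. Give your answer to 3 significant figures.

36.7 mm

D = (Gd⁴/(8N_a·k))^(1/3) = (77.4×10³·5.1⁴/(8·6·22))^(1/3)
  = (49585.8)^(1/3) = 36.7383 mm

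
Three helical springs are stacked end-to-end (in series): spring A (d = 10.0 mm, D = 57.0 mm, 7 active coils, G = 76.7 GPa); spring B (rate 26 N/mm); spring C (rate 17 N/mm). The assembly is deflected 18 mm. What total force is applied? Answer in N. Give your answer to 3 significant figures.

162 N

k_A = Gd⁴/(8D³N_a) = (76.7×10³)(10.0⁴)/(8·57.0³·7) = 73.958 N/mm
Series: 1/k_eq = 1/73.958 + 1/26 + 1/17 = 0.11081; k_eq = 9.0248 N/mm
F = k_eq·δ = 9.0248·18 = 162.45 N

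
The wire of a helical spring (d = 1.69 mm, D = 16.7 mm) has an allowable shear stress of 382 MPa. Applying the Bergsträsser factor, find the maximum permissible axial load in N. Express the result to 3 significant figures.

38.1 N

C = D/d = 16.7/1.69 = 9.8817
K_B = (4C+2)/(4C−3) = 41.527/36.527 = 1.1369
τ_max = K·8FD/(πd³) → F_max = τ_allow·πd³/(8DK)
F_max = 382·π·1.69³/(8·16.7·1.1369) = 5792.6/151.89 = 38.137 N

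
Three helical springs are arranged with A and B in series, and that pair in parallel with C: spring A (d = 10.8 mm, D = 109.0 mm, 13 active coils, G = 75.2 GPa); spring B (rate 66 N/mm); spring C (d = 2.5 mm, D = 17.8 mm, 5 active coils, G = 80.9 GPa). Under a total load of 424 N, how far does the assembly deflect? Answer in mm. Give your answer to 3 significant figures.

k_A = Gd⁴/(8D³N_a) = (75.2×10³)(10.8⁴)/(8·109.0³·13) = 7.5963 N/mm
k_C = Gd⁴/(8D³N_a) = (80.9×10³)(2.5⁴)/(8·17.8³·5) = 14.008 N/mm
Springs A,B series: k_AB = 1/(1/7.5963+1/66) = 6.8122 N/mm; parallel with C: k_eq = 6.8122+14.008 = 20.821 N/mm
δ = F/k_eq = 424/20.821 = 20.364 mm

20.4 mm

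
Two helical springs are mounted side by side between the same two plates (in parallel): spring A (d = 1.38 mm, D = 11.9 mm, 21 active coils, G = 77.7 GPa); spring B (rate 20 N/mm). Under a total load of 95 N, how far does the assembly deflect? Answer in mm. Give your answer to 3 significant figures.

4.52 mm

k_A = Gd⁴/(8D³N_a) = (77.7×10³)(1.38⁴)/(8·11.9³·21) = 0.99538 N/mm
Parallel: k_eq = 0.99538 + 20 = 20.995 N/mm
δ = F/k_eq = 95/20.995 = 4.5248 mm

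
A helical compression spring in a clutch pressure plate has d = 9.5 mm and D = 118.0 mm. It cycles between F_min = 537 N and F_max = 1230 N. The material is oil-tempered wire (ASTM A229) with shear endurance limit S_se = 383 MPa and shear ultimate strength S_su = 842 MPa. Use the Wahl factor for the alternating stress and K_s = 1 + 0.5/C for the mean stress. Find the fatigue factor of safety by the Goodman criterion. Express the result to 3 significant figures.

1.36

C = D/d = 118.0/9.5 = 12.4211; K_W = (4C−1)/(4C−4)+0.615/C = 1.1152; K_s = 1+0.5/C = 1.0403
F_a = (F_max−F_min)/2 = 346.5 N; F_m = (F_max+F_min)/2 = 883.5 N
τ_a = K_W·8F_aD/(πd³) = 1.1152 × 121.44 = 135.43 MPa
τ_m = K_s·8F_mD/(πd³) = 1.0403 × 309.64 = 322.1 MPa
Goodman: 1/n_f = τ_a/S_se + τ_m/S_su = 135.43/383 + 322.1/842 = 0.35359 + 0.38255 = 0.73614
n_f = 1/0.73614 = 1.358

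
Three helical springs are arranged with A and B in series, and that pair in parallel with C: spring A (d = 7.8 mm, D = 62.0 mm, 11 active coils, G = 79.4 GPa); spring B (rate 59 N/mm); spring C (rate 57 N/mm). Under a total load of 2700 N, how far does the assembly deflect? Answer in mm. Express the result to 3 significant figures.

k_A = Gd⁴/(8D³N_a) = (79.4×10³)(7.8⁴)/(8·62.0³·11) = 14.013 N/mm
Springs A,B series: k_AB = 1/(1/14.013+1/59) = 11.324 N/mm; parallel with C: k_eq = 11.324+57 = 68.324 N/mm
δ = F/k_eq = 2700/68.324 = 39.518 mm

39.5 mm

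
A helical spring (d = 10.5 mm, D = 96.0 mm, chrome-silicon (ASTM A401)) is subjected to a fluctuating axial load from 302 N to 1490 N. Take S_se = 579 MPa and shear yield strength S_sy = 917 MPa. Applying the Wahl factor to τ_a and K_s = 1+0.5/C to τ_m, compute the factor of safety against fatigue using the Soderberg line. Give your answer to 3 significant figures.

C = D/d = 96.0/10.5 = 9.1429; K_W = (4C−1)/(4C−4)+0.615/C = 1.1594; K_s = 1+0.5/C = 1.0547
F_a = (F_max−F_min)/2 = 594 N; F_m = (F_max+F_min)/2 = 896 N
τ_a = K_W·8F_aD/(πd³) = 1.1594 × 125.44 = 145.43 MPa
τ_m = K_s·8F_mD/(πd³) = 1.0547 × 189.21 = 199.56 MPa
Soderberg: 1/n_f = τ_a/S_se + τ_m/S_sy = 145.43/579 + 199.56/917 = 0.25117 + 0.21762 = 0.4688
n_f = 1/0.4688 = 2.133

2.13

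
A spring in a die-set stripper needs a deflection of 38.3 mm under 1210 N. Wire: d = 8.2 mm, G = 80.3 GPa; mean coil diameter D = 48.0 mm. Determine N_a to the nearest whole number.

Required rate k = F/δ = 1210/38.3 = 31.593 N/mm
N_a = Gd⁴/(8D³k) = (80.3×10³ × 8.2⁴)/(8 × 48.0³ × 31.593)
    = 3.63054e+08 / 2.79512e+07 = 12.99 → 13 coils

13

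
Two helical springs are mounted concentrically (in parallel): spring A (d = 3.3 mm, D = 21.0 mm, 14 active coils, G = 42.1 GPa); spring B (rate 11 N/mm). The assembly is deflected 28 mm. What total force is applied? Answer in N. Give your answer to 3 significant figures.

443 N

k_A = Gd⁴/(8D³N_a) = (42.1×10³)(3.3⁴)/(8·21.0³·14) = 4.8135 N/mm
Parallel: k_eq = 4.8135 + 11 = 15.814 N/mm
F = k_eq·δ = 15.814·28 = 442.78 N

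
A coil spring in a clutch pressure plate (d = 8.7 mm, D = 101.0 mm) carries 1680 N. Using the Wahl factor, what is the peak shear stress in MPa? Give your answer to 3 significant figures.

Spring index C = D/d = 101.0/8.7 = 11.6092
K_W = (4C−1)/(4C−4) + 0.615/C = 45.437/42.437 + 0.0530 = 1.1237
τ₀ = 8FD/(πd³) = 8·1680·101.0/(π·8.7³) = 1.35744e+06/2068.7 = 656.16 MPa
τ_max = K·τ₀ = 1.1237 × 656.16 = 737.31 MPa

737 MPa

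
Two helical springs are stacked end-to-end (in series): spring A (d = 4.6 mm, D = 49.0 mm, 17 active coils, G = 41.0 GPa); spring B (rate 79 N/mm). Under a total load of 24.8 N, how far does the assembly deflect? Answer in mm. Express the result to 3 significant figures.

21.9 mm

k_A = Gd⁴/(8D³N_a) = (41.0×10³)(4.6⁴)/(8·49.0³·17) = 1.1473 N/mm
Series: 1/k_eq = 1/1.1473 + 1/79 = 0.88425; k_eq = 1.1309 N/mm
δ = F/k_eq = 24.8/1.1309 = 21.929 mm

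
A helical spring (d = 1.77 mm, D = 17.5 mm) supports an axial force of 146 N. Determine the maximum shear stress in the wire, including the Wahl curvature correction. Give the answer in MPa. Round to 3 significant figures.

Spring index C = D/d = 17.5/1.77 = 9.8870
K_W = (4C−1)/(4C−4) + 0.615/C = 38.548/35.548 + 0.0622 = 1.1466
τ₀ = 8FD/(πd³) = 8·146·17.5/(π·1.77³) = 20440/17.421 = 1173.3 MPa
τ_max = K·τ₀ = 1.1466 × 1173.3 = 1345.3 MPa

1350 MPa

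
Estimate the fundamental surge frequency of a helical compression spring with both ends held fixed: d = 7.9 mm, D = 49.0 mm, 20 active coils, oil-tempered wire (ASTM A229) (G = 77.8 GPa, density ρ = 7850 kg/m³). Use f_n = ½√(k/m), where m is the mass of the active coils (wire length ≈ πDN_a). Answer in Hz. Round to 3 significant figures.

k = Gd⁴/(8D³N_a) = (77.8×10³)(7.9⁴)/(8·49.0³·20) = 16.098 N/mm = 16098 N/m
Wire length L = πDN_a = π·49.0·20 = 3078.8 mm
m = ρ·(πd²/4)·L = 7850 × 49.017×10⁻⁶ m² × 3.0788 m = 1.1846 kg
f_n = ½√(k/m) = 0.5·√(16098/1.1846) = 0.5·√(13589) = 58.286 Hz

58.3 Hz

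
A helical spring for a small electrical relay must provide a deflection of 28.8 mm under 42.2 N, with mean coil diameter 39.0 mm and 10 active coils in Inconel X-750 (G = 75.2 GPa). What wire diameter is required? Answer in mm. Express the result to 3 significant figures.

3.10 mm

Required rate k = F/δ = 42.2/28.8 = 1.4653 N/mm
d = (8D³N_a·k / G)^(1/4) = (8·39.0³·10·1.4653 / (75.2×10³))^0.25
  = (92.467)^0.25 = 3.1010 mm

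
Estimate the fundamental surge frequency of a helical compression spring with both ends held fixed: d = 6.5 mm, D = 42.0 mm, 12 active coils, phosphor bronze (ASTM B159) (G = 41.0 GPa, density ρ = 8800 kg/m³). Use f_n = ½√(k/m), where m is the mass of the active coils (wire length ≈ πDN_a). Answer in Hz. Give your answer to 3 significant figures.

74.6 Hz

k = Gd⁴/(8D³N_a) = (41.0×10³)(6.5⁴)/(8·42.0³·12) = 10.29 N/mm = 10290 N/m
Wire length L = πDN_a = π·42.0·12 = 1583.4 mm
m = ρ·(πd²/4)·L = 8800 × 33.183×10⁻⁶ m² × 1.5834 m = 0.46236 kg
f_n = ½√(k/m) = 0.5·√(10290/0.46236) = 0.5·√(22256) = 74.591 Hz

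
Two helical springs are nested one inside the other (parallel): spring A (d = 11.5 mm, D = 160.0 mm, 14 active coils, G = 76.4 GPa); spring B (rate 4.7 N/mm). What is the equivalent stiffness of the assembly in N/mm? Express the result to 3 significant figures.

7.61 N/mm

k_A = Gd⁴/(8D³N_a) = (76.4×10³)(11.5⁴)/(8·160.0³·14) = 2.9128 N/mm
Parallel: k_eq = 2.9128 + 4.7 = 7.6128 N/mm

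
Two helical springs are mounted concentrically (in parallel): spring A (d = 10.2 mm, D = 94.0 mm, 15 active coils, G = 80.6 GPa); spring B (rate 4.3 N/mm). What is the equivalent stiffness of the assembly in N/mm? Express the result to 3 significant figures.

k_A = Gd⁴/(8D³N_a) = (80.6×10³)(10.2⁴)/(8·94.0³·15) = 8.7533 N/mm
Parallel: k_eq = 8.7533 + 4.3 = 13.053 N/mm

13.1 N/mm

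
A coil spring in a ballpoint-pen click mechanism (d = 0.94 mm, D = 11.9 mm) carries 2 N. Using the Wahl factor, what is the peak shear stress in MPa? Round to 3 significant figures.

Spring index C = D/d = 11.9/0.94 = 12.6596
K_W = (4C−1)/(4C−4) + 0.615/C = 49.638/46.638 + 0.0486 = 1.1129
τ₀ = 8FD/(πd³) = 8·2·11.9/(π·0.94³) = 190.4/2.6094 = 72.968 MPa
τ_max = K·τ₀ = 1.1129 × 72.968 = 81.207 MPa

81.2 MPa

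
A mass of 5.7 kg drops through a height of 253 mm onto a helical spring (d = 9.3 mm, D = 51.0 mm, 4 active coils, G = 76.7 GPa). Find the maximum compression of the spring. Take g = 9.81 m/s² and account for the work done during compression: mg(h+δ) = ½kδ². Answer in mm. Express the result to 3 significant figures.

k = Gd⁴/(8D³N_a) = (76.7×10³)(9.3⁴)/(8·51.0³·4) = 135.17 N/mm
W = mg = 5.7 × 9.81 = 55.917 N
½kδ² − Wδ − Wh = 0 → δ = (W + √(W² + 2kWh))/k
δ = (55.917 + √(3126.7 + 3.82438e+06))/135.17 = (55.917 + 1956.4)/135.17 = 14.888 mm

14.9 mm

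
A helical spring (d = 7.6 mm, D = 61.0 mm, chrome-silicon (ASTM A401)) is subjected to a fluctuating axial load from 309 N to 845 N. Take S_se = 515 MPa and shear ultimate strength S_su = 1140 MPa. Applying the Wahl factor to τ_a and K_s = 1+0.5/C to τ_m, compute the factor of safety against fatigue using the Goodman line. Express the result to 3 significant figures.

C = D/d = 61.0/7.6 = 8.0263; K_W = (4C−1)/(4C−4)+0.615/C = 1.1834; K_s = 1+0.5/C = 1.0623
F_a = (F_max−F_min)/2 = 268 N; F_m = (F_max+F_min)/2 = 577 N
τ_a = K_W·8F_aD/(πd³) = 1.1834 × 94.834 = 112.22 MPa
τ_m = K_s·8F_mD/(πd³) = 1.0623 × 204.18 = 216.9 MPa
Goodman: 1/n_f = τ_a/S_se + τ_m/S_su = 112.22/515 + 216.9/1140 = 0.21791 + 0.19026 = 0.40817
n_f = 1/0.40817 = 2.45

2.45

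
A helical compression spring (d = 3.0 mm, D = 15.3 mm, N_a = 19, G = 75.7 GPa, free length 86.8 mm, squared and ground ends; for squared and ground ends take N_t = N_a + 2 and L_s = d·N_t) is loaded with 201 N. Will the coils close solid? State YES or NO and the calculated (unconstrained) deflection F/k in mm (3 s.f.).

NO, δ = 17.8 mm

k = Gd⁴/(8D³N_a) = (75.7×10³)(3.0⁴)/(8·15.3³·19) = 11.263 N/mm
N_t = 21; L_s = 3.0·21 = 63 mm; δ_solid = L₀ − L_s = 86.8 − 63 = 23.8 mm
δ = F/k = 201/11.263 = 17.846 mm
δ < δ_solid → spring does not go solid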